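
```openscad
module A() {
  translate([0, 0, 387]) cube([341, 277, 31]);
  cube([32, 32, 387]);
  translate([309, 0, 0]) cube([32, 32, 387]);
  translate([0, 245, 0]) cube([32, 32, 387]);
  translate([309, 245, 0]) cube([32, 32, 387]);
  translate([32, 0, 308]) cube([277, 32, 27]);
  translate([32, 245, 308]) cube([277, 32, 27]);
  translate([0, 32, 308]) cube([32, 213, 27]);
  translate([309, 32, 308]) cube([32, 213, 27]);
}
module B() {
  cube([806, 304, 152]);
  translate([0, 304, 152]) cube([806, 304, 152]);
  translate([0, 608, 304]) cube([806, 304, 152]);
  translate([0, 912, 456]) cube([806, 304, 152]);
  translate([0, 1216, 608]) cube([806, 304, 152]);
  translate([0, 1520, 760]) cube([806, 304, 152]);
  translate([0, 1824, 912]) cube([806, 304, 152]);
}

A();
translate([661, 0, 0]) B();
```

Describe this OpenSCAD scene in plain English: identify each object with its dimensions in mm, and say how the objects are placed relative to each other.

A is a four-legged stool. The seat is 341×277 mm, 31 mm thick, top at z = 418 mm. It stands on four square legs, each 32×32 mm in cross-section, from z = 0 to the seat underside, each flush with a corner of the seat. Four stretchers, 32 mm wide and 27 mm tall, connect adjacent legs with their undersides at z = 308 mm, each running between the inner faces of the legs it joins and aligned with the legs' outer faces on the other axis.

B is a straight staircase of 7 solid steps. Each step is 806 mm wide (x), 304 mm deep (y, the going) and 152 mm tall (the rise). The first step rests on the floor; each subsequent step sits one going further in +y and one rise higher in +z, directly behind and above the previous step with no overlap.

The staircase is on the floor beside the stool on its +x side.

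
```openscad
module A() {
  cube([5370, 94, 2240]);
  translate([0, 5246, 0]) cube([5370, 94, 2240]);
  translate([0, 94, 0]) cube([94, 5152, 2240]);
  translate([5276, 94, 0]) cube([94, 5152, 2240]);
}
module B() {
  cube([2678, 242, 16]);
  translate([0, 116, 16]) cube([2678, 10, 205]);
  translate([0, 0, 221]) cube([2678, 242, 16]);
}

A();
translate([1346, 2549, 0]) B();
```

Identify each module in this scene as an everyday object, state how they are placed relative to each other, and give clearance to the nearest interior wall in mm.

A is a house frame. B is an I-beam. The I-beam sits inside the house frame, centred. The clearance to the nearest interior wall is 1252 mm.

Clearances: x = 1252, y = 2455; minimum 1252 mm.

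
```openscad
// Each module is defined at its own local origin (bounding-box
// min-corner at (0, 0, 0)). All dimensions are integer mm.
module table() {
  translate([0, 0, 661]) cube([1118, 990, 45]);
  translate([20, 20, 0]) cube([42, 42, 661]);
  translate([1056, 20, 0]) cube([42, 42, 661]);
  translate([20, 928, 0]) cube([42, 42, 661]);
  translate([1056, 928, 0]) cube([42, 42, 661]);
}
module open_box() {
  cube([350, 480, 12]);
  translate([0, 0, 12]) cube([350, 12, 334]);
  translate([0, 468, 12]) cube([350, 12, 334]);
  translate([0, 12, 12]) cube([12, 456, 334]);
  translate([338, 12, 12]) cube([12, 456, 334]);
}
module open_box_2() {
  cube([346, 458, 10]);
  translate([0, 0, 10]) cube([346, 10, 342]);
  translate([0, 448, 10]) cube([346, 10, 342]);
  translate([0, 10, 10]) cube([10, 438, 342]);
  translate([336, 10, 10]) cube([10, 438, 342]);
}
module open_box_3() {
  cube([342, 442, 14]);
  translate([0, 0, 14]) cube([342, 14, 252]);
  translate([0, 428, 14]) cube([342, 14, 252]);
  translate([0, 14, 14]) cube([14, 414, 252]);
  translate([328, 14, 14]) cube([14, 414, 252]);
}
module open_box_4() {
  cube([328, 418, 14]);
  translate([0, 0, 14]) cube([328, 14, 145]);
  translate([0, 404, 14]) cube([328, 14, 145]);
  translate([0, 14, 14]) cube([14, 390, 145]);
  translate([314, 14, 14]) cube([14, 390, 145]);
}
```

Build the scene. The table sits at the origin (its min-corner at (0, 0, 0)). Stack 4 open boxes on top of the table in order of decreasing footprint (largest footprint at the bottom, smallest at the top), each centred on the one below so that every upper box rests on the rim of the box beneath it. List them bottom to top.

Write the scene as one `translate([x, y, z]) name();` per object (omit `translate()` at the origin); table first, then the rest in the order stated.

table();
translate([384, 255, 706]) open_box();
translate([386, 266, 1052]) open_box_2();
translate([388, 274, 1404]) open_box_3();
translate([395, 286, 1670]) open_box_4();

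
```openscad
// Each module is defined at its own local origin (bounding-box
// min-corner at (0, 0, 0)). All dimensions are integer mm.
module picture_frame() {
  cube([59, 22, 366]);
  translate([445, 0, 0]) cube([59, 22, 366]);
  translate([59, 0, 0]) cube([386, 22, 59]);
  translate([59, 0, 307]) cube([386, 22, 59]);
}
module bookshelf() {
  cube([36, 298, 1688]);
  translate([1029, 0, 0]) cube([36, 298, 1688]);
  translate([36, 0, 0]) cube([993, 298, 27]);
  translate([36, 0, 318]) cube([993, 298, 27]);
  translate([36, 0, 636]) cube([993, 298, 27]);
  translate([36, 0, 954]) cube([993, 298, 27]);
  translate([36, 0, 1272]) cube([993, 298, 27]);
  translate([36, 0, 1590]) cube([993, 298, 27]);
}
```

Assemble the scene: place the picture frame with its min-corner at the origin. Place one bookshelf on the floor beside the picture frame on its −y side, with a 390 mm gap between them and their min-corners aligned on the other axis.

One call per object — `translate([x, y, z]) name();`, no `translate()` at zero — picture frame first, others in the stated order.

picture_frame();
translate([0, -688, 0]) bookshelf();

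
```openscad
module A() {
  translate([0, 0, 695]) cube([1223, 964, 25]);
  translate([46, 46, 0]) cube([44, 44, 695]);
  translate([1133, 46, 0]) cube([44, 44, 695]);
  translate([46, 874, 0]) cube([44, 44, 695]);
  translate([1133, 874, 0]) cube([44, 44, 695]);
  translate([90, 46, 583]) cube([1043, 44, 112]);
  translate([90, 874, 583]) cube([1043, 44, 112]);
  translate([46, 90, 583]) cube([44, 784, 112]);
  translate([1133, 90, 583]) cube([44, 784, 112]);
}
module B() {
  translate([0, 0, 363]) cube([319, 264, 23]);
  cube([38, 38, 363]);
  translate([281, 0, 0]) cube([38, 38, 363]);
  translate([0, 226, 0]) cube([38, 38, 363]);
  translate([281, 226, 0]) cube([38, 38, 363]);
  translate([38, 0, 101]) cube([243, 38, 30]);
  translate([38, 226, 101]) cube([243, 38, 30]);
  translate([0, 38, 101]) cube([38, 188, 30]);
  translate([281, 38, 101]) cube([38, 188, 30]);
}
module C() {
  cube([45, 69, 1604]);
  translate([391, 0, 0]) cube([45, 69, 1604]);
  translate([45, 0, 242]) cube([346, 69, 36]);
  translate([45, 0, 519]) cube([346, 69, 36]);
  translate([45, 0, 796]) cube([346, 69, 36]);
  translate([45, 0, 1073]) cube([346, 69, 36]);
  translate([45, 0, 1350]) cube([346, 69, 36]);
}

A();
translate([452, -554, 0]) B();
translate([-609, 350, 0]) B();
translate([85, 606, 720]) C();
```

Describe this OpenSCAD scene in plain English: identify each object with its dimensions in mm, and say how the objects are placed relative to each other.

A is a table with a 1223×964 mm rectangular top, 25 mm thick, top surface at z = 720 mm, supported by four 44×44 mm square legs, each inset 46 mm from the nearest pair of top edges, running from the floor. Four apron rails, 44 mm thick and 112 mm tall, run between adjacent legs with their top edges flush with the underside of the top and their outer faces flush with the legs' outer faces.

B is a simple wooden stool: a rectangular seat 319 mm (x) by 264 mm (y), 23 mm thick, top face at z = 386 mm, on four square legs, each 38×38 mm in cross-section. The legs rest on z = 0, each flush with a corner of the seat. Four stretchers, 38 mm wide and 30 mm tall, connect adjacent legs with their undersides at z = 101 mm, each running between the inner faces of the legs it joins and aligned with the legs' outer faces on the other axis.

C is a wooden ladder with two side rails of 45×69 mm section and 1604 mm height, set 436 mm apart overall. Between them run 5 rectangular rungs (69 mm deep, 36 mm thick), front faces flush with the rails' −y face. The bottom of the first rung is 242 mm above the floor and each subsequent rung is 277 mm higher than the one below.

Two stools sit around the table at the −y, −x sides. The ladder is on top of the table.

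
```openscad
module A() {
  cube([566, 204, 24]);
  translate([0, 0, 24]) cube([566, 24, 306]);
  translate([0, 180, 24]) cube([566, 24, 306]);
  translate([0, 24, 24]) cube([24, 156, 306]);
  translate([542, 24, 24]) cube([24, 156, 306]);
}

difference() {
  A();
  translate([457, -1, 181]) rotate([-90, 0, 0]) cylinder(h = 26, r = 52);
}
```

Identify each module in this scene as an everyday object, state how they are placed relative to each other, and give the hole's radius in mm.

A is an open box. The open box has a circular hole through its front wall. The hole's radius is 52 mm.

The subtracted cylinder has r = 52 mm.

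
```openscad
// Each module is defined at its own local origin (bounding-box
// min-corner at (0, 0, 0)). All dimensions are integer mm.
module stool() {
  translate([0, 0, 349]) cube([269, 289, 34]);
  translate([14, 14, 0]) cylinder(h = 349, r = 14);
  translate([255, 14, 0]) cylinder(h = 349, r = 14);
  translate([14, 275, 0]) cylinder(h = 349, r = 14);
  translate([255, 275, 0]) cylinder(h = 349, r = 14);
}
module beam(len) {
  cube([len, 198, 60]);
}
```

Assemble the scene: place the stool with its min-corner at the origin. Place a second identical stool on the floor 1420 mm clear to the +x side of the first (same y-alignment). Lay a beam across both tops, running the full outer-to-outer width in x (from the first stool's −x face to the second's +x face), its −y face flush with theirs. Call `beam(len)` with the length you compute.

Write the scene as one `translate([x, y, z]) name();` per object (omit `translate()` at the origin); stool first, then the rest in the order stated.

stool();
translate([1689, 0, 0]) stool();
translate([0, 0, 383]) beam(1958);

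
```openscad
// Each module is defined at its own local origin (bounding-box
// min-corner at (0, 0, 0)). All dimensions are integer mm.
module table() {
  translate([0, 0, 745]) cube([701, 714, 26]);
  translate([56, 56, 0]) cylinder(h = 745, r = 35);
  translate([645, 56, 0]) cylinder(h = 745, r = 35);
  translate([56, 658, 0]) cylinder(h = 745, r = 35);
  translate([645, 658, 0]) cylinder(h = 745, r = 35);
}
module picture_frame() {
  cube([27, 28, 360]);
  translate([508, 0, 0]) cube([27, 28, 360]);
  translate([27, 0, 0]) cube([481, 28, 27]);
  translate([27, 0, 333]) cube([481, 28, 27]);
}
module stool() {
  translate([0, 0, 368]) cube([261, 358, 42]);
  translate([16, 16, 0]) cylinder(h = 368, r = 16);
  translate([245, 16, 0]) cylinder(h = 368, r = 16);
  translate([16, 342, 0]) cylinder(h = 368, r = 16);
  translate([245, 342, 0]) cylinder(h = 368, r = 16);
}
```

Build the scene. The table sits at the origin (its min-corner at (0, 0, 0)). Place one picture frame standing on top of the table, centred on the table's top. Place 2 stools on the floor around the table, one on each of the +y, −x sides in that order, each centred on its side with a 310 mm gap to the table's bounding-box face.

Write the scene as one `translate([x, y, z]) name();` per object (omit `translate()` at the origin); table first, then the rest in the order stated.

table();
translate([83, 343, 771]) picture_frame();
translate([220, 1024, 0]) stool();
translate([-571, 178, 0]) stool();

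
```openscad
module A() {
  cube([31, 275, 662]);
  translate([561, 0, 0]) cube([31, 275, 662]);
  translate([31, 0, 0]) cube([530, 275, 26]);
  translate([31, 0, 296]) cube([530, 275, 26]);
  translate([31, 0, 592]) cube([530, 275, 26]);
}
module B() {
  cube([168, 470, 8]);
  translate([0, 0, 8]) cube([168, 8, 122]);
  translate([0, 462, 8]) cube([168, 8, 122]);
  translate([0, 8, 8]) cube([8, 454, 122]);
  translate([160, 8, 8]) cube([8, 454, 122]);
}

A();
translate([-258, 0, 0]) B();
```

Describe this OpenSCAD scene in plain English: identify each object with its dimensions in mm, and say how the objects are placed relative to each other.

A is a bookshelf 592 mm wide overall, 275 mm deep and 662 mm tall. The two sides are 31 mm thick vertical panels. 3 horizontal shelves of 26 mm thickness span between the inner faces of the sides; the lowest shelf sits on the floor and shelves are stacked with a clear vertical gap of 270 mm between each pair.

B is an open-topped rectangular box: outside dimensions 168×470×130 mm, with a uniform wall and base thickness of 8 mm. The base is a full 168×470 slab on the floor; four walls sit on top of the base. The front and back walls (the −y and +y sides) span the full width; the two side walls fit between them.

The open box is on the floor beside the bookshelf on its −x side.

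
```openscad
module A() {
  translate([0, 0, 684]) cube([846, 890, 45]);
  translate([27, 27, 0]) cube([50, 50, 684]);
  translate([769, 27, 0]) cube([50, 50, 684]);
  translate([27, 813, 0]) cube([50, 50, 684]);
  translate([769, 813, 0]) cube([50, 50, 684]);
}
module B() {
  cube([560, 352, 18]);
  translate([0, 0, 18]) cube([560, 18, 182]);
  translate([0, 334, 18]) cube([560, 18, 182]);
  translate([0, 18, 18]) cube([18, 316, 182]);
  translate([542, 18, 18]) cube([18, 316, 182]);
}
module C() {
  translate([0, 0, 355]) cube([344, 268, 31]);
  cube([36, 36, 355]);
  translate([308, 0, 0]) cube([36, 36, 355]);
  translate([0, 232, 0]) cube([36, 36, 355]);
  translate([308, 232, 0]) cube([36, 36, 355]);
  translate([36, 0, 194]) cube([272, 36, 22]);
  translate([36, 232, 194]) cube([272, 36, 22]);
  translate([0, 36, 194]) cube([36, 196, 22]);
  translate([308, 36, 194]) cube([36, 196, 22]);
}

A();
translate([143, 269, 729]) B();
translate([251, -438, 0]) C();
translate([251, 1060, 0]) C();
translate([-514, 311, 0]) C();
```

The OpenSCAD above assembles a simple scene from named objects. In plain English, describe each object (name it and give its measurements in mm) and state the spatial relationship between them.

A is a table: top 846 mm (x) × 890 mm (y), 45 mm thick, upper face at z = 729 mm, on four 50×50 mm square legs, each inset 27 mm from the nearest pair of top edges, running from z = 0 to the bottom of the top.

B is an open storage box with external size 560×352×200 mm and wall thickness 18 mm (the base is also 18 mm thick). The base covers the whole footprint; the four walls stand on the base, with the y-facing walls full-width and the x-facing walls fitting between their inner faces.

C is a simple wooden stool: a rectangular seat 344 mm (x) by 268 mm (y), 31 mm thick, top face at z = 386 mm, on four square legs, each 36×36 mm in cross-section. The legs rest on z = 0, each flush with a corner of the seat. Four stretchers, 36 mm wide and 22 mm tall, connect adjacent legs with their undersides at z = 194 mm, each running between the inner faces of the legs it joins and aligned with the legs' outer faces on the other axis.

The open box is on top of the table, centred. Three stools sit around the table at the −y, +y, −x sides.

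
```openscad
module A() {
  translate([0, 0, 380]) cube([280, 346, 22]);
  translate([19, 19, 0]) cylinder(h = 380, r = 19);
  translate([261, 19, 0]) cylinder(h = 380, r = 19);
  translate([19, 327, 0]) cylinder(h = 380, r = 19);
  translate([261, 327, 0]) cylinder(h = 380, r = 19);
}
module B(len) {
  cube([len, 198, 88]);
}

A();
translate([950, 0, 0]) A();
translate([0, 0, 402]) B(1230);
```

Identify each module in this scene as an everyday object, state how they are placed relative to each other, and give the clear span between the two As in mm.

Second stool starts at x = 950; first ends at x = 280; clear span = 950 − 280 = 670 mm.

A is a stool. B is a beam. A beam spans the tops of two stools. The clear span between the two stools is 670 mm.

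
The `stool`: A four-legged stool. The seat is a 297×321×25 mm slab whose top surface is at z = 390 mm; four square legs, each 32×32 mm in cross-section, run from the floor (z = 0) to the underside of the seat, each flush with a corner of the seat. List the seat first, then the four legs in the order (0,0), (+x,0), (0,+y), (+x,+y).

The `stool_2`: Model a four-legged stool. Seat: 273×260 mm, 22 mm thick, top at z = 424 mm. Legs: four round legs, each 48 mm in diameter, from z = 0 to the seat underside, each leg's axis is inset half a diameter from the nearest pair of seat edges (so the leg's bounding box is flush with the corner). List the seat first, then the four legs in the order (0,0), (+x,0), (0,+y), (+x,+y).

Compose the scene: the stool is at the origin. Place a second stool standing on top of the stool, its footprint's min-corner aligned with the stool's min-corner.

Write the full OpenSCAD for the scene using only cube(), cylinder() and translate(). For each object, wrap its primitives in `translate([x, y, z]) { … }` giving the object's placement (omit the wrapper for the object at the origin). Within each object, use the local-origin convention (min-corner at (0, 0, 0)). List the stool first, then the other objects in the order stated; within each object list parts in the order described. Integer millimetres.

translate([0, 0, 365]) cube([297, 321, 25]);
cube([32, 32, 365]);
translate([265, 0, 0]) cube([32, 32, 365]);
translate([0, 289, 0]) cube([32, 32, 365]);
translate([265, 289, 0]) cube([32, 32, 365]);
translate([0, 0, 390]) {
  translate([0, 0, 402]) cube([273, 260, 22]);
  translate([24, 24, 0]) cylinder(h = 402, r = 24);
  translate([249, 24, 0]) cylinder(h = 402, r = 24);
  translate([24, 236, 0]) cylinder(h = 402, r = 24);
  translate([249, 236, 0]) cylinder(h = 402, r = 24);
}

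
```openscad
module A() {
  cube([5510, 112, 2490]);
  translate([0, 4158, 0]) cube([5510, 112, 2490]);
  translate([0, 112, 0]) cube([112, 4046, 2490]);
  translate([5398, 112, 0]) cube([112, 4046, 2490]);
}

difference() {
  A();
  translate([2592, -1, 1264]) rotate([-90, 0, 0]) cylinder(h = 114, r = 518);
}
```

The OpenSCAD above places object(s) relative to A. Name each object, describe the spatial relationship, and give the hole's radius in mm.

The subtracted cylinder has r = 518 mm.

A is a house frame. The house frame has a circular hole through its front wall. The hole's radius is 518 mm.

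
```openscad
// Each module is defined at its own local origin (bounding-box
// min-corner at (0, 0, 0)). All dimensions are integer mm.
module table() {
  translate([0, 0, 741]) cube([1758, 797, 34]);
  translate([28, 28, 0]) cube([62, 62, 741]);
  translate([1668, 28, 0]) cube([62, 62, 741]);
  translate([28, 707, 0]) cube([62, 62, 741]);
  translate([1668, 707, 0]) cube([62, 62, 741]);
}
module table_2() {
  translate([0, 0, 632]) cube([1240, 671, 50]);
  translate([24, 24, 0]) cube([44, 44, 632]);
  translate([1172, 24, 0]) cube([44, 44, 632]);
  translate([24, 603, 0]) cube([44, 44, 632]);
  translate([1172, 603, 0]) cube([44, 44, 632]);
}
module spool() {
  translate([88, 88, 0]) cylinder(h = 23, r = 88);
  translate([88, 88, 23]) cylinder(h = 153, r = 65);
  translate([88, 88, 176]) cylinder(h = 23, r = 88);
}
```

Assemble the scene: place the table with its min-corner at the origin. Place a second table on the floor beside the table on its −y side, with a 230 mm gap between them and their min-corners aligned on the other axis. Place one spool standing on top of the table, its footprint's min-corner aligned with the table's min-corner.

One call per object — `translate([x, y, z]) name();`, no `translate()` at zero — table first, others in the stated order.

table();
translate([0, -901, 0]) table_2();
translate([0, 0, 775]) spool();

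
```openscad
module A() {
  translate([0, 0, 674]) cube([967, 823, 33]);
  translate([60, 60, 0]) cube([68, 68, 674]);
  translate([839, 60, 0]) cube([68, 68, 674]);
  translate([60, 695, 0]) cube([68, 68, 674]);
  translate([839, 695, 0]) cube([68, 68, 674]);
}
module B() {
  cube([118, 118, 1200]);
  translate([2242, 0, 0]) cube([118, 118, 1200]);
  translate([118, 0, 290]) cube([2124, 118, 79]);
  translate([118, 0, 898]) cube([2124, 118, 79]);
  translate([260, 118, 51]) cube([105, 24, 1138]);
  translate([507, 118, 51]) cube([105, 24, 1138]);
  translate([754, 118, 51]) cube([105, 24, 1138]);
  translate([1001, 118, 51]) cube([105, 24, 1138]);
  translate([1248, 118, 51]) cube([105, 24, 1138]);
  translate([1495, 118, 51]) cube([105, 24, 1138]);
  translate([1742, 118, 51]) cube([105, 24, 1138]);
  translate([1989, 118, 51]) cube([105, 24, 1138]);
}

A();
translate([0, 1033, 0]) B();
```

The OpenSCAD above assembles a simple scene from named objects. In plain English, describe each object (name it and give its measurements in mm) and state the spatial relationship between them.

A is a table: top 967 mm (x) × 823 mm (y), 33 mm thick, upper face at z = 707 mm, on four 68×68 mm square legs, each inset 60 mm from the nearest pair of top edges, running from z = 0 to the bottom of the top.

B is a fence section. Two 118×118 mm posts, 1200 mm tall, stand on the floor with a clear span of 2124 mm between their inner faces. Two horizontal rails of 118×79 mm section span the gap between the posts with their undersides at z = 290 mm and z = 898 mm, flush with the posts' −y face. 8 pickets, each 105 mm wide, 24 mm thick and 1138 mm tall, are fixed to the +y face of the rails with their bottoms at z = 51 mm, evenly spaced across the span with equal gaps (rounded down to the nearest mm) at the −x end and between each pair — any rounding remainder accumulates at the +x end.

The fence section is on the floor beside the table on its +y side.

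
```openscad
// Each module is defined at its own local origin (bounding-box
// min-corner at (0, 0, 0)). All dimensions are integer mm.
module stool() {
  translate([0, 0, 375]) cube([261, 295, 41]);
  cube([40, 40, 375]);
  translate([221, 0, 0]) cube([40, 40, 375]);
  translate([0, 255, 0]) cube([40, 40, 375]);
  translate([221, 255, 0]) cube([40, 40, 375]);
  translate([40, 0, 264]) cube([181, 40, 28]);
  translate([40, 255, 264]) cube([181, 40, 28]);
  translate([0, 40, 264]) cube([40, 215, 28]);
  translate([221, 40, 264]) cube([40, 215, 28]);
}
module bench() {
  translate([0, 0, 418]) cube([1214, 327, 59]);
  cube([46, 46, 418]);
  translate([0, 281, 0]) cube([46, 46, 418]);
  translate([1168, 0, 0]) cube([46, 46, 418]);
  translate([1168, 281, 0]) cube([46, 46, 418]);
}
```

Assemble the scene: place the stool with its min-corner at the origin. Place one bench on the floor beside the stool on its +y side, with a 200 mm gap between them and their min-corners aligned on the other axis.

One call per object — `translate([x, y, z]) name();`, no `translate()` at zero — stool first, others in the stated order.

stool();
translate([0, 495, 0]) bench();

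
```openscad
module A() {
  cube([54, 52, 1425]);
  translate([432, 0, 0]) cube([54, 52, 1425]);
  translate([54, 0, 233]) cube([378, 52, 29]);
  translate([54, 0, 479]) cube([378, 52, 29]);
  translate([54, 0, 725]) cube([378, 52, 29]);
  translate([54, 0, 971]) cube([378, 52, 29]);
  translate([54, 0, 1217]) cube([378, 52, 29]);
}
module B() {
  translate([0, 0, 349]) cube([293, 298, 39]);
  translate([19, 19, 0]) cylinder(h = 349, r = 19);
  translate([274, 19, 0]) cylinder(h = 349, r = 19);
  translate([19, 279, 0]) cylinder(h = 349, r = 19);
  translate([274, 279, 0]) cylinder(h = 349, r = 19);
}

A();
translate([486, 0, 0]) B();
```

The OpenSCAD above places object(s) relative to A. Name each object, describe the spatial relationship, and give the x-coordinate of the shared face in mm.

A is a ladder. B is a stool. The stool is against the ladder's +x side, with their −y faces flush. The x-coordinate of the shared face is 486 mm.

The ladder's +x face and the stool's −x face are both at x = 486 mm.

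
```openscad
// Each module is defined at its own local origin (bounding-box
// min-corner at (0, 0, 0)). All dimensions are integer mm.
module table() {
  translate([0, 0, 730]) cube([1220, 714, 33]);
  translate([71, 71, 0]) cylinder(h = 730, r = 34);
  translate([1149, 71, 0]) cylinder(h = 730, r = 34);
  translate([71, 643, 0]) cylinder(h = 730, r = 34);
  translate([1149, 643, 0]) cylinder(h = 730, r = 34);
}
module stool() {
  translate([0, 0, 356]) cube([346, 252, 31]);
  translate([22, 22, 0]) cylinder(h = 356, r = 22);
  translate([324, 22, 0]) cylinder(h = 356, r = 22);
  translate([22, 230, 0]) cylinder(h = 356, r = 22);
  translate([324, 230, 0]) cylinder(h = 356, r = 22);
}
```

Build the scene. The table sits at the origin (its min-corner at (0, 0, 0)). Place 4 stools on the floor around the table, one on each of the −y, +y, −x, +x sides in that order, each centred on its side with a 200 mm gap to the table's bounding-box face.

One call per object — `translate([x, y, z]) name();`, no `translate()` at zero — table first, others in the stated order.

table();
translate([437, -452, 0]) stool();
translate([437, 914, 0]) stool();
translate([-546, 231, 0]) stool();
translate([1420, 231, 0]) stool();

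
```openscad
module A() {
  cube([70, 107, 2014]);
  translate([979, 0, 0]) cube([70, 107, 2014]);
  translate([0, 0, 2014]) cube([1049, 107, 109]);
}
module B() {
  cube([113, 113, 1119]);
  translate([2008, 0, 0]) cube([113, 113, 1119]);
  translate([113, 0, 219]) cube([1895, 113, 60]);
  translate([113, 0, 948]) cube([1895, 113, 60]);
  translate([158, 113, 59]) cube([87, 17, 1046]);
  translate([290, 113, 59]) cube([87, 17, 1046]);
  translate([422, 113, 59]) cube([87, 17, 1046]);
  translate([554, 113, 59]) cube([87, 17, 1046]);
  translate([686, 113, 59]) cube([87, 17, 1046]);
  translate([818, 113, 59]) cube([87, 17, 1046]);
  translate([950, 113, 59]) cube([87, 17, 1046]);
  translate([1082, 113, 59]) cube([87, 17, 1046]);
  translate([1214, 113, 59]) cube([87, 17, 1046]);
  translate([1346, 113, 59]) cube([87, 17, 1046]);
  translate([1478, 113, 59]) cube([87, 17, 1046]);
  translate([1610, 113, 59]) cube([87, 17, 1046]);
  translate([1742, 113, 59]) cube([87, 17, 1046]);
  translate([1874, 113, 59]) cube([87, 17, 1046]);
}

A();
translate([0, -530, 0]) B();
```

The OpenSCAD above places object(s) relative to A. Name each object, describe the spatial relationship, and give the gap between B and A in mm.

The fence section's nearest face is 400 mm from the door frame's −y face.

A is a door frame. B is a fence section. The fence section is on the floor beside the door frame on its −y side. The gap between the fence section and the door frame is 400 mm.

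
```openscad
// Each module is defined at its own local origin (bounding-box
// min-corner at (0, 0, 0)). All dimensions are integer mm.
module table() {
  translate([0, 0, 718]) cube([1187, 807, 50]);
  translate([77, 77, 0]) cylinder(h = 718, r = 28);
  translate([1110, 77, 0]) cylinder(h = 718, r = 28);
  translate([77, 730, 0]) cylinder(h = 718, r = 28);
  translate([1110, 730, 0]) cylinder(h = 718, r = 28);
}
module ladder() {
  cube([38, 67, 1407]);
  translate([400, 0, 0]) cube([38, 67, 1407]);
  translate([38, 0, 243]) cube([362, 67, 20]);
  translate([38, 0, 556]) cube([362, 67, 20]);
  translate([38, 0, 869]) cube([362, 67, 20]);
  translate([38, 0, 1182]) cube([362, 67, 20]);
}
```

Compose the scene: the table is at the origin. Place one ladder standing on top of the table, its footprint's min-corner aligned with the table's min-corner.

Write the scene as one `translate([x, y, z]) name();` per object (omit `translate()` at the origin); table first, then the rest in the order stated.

table();
translate([0, 0, 768]) ladder();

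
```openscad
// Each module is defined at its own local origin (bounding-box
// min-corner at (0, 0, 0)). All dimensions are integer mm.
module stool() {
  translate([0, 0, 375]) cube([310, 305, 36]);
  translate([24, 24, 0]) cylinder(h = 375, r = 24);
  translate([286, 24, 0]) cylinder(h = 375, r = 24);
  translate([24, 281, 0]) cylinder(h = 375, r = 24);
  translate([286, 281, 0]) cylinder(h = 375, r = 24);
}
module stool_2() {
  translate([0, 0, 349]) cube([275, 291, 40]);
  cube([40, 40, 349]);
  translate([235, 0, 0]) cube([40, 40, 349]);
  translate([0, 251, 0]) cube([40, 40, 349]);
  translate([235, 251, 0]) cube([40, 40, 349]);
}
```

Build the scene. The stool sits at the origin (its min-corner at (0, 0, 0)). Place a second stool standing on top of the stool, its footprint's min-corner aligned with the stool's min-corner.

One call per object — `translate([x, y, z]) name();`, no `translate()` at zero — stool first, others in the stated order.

stool();
translate([0, 0, 411]) stool_2();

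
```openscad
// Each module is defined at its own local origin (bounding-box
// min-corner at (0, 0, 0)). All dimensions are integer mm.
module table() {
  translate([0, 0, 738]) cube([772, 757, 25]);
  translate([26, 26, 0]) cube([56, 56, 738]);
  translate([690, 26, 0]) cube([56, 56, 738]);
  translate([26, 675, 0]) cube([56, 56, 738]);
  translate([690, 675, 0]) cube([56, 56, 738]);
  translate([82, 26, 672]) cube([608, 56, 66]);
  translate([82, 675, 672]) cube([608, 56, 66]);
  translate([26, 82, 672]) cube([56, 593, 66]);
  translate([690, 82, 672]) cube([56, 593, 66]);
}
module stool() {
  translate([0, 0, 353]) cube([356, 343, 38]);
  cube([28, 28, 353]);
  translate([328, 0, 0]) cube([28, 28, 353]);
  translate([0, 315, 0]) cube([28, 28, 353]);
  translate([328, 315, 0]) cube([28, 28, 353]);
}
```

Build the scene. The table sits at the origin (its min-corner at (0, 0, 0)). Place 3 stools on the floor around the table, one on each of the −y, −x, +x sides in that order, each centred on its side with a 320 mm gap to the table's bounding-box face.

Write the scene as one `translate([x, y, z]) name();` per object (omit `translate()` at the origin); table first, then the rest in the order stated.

table();
translate([208, -663, 0]) stool();
translate([-676, 207, 0]) stool();
translate([1092, 207, 0]) stool();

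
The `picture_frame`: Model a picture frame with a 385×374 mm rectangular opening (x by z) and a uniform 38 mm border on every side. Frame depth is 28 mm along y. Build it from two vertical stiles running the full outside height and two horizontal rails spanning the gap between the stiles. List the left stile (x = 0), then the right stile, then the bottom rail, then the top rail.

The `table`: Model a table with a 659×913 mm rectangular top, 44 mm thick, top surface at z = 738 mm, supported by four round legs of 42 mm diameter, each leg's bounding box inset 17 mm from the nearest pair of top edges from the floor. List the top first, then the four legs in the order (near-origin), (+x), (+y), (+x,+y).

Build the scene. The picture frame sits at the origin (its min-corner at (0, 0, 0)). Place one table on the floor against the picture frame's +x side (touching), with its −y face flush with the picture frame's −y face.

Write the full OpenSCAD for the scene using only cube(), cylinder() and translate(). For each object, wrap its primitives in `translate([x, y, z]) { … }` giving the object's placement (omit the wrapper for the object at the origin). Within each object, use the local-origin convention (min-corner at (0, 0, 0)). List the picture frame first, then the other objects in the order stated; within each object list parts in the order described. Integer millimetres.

cube([38, 28, 450]);
translate([423, 0, 0]) cube([38, 28, 450]);
translate([38, 0, 0]) cube([385, 28, 38]);
translate([38, 0, 412]) cube([385, 28, 38]);
translate([461, 0, 0]) {
  translate([0, 0, 694]) cube([659, 913, 44]);
  translate([38, 38, 0]) cylinder(h = 694, r = 21);
  translate([621, 38, 0]) cylinder(h = 694, r = 21);
  translate([38, 875, 0]) cylinder(h = 694, r = 21);
  translate([621, 875, 0]) cylinder(h = 694, r = 21);
}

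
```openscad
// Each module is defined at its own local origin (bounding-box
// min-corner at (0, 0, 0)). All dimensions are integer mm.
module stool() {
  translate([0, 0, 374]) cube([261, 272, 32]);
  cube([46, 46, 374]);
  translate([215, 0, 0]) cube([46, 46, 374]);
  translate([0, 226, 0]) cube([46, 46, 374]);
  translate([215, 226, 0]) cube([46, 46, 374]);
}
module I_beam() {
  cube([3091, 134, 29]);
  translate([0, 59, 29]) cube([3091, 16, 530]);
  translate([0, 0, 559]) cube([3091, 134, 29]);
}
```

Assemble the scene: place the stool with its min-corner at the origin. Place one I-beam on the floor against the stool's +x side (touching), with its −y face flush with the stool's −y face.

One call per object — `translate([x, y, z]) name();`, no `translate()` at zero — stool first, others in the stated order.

stool();
translate([261, 0, 0]) I_beam();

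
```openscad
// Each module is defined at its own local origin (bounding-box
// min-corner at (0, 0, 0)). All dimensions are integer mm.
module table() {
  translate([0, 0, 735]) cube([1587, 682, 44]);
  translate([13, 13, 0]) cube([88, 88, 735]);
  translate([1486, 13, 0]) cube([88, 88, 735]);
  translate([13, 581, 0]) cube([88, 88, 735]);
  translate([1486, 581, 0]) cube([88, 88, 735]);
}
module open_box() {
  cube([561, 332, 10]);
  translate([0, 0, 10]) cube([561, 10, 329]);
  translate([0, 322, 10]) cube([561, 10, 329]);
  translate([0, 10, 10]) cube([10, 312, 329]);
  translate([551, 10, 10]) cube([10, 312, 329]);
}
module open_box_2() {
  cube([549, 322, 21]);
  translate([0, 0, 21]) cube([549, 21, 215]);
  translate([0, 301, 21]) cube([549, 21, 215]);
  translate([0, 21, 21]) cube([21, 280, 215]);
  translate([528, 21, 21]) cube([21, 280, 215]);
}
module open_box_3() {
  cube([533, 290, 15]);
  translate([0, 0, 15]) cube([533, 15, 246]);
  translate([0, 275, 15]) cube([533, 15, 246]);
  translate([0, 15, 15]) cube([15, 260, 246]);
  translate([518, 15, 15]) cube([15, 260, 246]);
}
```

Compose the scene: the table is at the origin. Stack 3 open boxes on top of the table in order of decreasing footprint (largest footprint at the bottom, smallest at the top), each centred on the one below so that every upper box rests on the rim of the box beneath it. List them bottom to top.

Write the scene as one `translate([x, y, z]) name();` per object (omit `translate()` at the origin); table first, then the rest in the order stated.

table();
translate([513, 175, 779]) open_box();
translate([519, 180, 1118]) open_box_2();
translate([527, 196, 1354]) open_box_3();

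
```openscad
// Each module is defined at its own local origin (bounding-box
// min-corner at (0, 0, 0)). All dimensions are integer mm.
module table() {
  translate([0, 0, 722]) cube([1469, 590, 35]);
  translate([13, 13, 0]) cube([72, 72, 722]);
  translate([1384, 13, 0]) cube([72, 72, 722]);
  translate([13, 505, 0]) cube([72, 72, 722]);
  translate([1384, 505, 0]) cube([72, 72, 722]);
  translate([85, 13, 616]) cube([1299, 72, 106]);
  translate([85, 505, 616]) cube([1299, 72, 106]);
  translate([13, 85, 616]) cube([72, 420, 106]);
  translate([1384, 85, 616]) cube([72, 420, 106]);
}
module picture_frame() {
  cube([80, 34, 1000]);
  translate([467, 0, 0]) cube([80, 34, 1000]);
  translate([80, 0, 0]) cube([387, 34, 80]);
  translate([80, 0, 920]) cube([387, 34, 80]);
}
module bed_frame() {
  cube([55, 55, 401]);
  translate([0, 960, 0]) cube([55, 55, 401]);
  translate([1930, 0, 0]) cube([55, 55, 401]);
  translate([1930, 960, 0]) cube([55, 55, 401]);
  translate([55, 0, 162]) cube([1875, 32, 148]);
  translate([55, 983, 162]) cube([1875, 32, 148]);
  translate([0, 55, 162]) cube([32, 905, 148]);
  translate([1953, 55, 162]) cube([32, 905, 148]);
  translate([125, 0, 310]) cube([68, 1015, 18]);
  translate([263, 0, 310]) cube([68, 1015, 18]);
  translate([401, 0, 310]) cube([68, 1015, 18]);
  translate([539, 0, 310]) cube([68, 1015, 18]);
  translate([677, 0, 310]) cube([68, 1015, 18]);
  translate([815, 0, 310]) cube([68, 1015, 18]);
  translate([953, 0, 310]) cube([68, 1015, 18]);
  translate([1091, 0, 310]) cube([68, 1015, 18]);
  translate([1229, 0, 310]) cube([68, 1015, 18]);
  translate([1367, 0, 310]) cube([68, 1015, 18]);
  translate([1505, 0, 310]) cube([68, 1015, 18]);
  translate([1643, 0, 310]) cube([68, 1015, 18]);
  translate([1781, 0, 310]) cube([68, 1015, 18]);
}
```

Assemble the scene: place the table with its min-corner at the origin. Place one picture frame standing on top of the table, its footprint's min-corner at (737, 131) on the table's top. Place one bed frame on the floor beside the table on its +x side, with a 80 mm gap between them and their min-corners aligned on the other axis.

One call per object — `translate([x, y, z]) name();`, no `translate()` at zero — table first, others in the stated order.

table();
translate([737, 131, 757]) picture_frame();
translate([1549, 0, 0]) bed_frame();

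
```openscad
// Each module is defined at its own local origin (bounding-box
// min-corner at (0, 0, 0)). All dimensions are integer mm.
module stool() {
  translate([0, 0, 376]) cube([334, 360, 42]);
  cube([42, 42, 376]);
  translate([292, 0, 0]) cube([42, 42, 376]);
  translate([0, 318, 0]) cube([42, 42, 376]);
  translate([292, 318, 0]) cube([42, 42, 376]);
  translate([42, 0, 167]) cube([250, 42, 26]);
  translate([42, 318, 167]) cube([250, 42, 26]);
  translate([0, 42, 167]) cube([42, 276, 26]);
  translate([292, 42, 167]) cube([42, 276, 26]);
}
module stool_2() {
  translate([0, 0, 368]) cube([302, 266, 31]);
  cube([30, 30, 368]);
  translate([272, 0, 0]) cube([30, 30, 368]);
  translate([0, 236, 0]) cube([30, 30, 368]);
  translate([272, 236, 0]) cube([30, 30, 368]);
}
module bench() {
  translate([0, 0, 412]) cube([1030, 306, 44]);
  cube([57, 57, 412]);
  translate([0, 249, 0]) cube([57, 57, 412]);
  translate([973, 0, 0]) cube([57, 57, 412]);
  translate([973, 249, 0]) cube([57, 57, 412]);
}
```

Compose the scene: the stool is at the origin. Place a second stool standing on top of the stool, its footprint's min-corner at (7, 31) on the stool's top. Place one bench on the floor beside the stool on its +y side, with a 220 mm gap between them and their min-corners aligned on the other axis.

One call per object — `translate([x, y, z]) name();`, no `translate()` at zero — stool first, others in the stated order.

stool();
translate([7, 31, 418]) stool_2();
translate([0, 580, 0]) bench();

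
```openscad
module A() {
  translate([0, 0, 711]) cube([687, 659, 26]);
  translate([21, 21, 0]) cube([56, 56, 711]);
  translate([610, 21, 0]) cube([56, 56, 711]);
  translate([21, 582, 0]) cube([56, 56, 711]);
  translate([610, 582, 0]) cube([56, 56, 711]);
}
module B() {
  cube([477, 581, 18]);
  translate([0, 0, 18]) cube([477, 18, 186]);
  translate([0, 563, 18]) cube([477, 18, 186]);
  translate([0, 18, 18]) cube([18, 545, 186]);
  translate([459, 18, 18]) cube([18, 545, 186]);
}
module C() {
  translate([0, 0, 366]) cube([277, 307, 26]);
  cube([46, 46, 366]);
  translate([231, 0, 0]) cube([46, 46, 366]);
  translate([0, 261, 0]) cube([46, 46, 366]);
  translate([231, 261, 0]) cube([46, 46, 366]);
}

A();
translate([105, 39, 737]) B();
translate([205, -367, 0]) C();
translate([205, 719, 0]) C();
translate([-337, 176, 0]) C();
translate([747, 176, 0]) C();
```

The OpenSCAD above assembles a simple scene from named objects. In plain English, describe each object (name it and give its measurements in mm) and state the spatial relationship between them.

A is a table: top 687 mm (x) × 659 mm (y), 26 mm thick, upper face at z = 737 mm, on four 56×56 mm square legs, each inset 21 mm from the nearest pair of top edges, running from z = 0 to the bottom of the top.

B is an open storage box with external size 477×581×204 mm and wall thickness 18 mm (the base is also 18 mm thick). The base covers the whole footprint; the four walls stand on the base, with the y-facing walls full-width and the x-facing walls fitting between their inner faces.

C is a four-legged stool. The seat is a 277×307×26 mm slab whose top surface is at z = 392 mm; four square legs, each 46×46 mm in cross-section, run from the floor (z = 0) to the underside of the seat, each flush with a corner of the seat.

The open box is on top of the table, centred. Four stools sit around the table at the −y, +y, −x, +x sides.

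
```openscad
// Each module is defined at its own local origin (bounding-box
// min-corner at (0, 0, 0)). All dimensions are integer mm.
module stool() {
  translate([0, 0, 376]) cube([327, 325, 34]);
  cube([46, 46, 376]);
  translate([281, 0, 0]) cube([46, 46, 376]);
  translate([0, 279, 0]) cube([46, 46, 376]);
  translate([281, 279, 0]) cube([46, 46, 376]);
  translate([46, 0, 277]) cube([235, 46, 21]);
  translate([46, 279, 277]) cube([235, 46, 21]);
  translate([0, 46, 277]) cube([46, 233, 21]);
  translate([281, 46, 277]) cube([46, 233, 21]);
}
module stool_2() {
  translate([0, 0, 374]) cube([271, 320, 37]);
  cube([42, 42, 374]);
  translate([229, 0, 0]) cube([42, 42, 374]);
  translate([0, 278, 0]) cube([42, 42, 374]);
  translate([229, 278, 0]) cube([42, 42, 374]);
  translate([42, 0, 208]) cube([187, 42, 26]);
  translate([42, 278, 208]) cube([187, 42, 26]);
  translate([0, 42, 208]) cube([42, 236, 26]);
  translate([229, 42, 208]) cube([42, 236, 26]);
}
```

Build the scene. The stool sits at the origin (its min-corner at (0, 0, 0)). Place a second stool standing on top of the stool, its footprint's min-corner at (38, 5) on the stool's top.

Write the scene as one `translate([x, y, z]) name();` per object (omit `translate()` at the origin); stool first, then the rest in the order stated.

stool();
translate([38, 5, 410]) stool_2();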